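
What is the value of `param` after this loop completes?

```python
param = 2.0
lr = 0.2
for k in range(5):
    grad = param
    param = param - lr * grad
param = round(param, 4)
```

Gradient descent: w = 2.0 * (1 - 0.2)^5
`param` takes the values: 2.0 → 1.6 → 1.28 → 1.024 → 0.8192 → 0.65536 → 0.6554

Answer: 0.6554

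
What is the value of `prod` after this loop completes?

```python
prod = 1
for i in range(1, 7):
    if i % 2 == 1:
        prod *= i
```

Product of odd numbers 1 to 6
`prod` takes the values: 1 → 3 → 15

Answer: 15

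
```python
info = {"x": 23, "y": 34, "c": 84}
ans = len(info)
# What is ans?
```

Trace:
`info = {"x": 23, "y": 34, "c": 84}` → info = {'x': 23, 'y': 34, 'c': 84}
`ans = len(info)` → ans = 3
So ans = 3

Answer: 3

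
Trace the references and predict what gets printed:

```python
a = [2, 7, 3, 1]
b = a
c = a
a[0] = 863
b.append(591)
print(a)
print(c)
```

Key concept: multiple aliases.
Step by step:
`a = [2, 7, 3, 1]` → a = [2, 7, 3, 1]
`b = a` → b = [2, 7, 3, 1] (same object as a)
`c = a` → c = [2, 7, 3, 1] (same object as a, b)
`a[0] = 863` → a = [863, 7, 3, 1] (same object as b, c); b = [863, 7, 3, 1] (same object as a, c); c = [863, 7, 3, 1] (same object as a, b)
`b.append(591)` → a = [863, 7, 3, 1, 591] (same object as b, c); b = [863, 7, 3, 1, 591] (same object as a, c); c = [863, 7, 3, 1, 591] (same object as a, b)
`print(a)` → prints [863, 7, 3, 1, 591]
`print(c)` → prints [863, 7, 3, 1, 591]

Answer:
[863, 7, 3, 1, 591]
[863, 7, 3, 1, 591]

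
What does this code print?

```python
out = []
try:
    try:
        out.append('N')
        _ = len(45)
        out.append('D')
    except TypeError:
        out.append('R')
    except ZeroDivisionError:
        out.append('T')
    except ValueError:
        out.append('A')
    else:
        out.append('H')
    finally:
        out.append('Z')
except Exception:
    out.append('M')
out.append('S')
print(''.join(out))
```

Execution trace: 'N' (inner try body) → 'R' (inner except TypeError) → 'Z' (inner finally) → 'S' (after the try/except). Output: NRZS

Answer: NRZS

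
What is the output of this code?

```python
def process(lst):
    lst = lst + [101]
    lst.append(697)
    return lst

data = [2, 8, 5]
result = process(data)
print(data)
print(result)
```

Key concept: rebinding parameter vs mutation.
Step by step:
`data = [2, 8, 5]` → data = [2, 8, 5]
`result = process(data)` → result = [2, 8, 5, 101, 697]
`print(data)` → prints [2, 8, 5]
`print(result)` → prints [2, 8, 5, 101, 697]

Answer:
[2, 8, 5]
[2, 8, 5, 101, 697]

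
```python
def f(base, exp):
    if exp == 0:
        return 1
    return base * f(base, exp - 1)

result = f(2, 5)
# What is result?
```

f(2, 5) = 2 * 2 * 2 * 2 * 2 = 32

Answer: 32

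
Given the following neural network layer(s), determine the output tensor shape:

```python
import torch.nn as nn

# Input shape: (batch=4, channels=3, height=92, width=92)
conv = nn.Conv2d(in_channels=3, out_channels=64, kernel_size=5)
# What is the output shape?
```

Input: (4, 3, 92, 92) -> Output: (4, 64, 88, 88)

Answer: (4, 64, 88, 88)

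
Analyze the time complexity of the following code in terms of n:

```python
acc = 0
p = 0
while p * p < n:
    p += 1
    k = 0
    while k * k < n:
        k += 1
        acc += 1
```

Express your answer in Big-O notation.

Each loop level contributes: √n × √n. Multiplying the contributions gives O(n).

Answer: O(n)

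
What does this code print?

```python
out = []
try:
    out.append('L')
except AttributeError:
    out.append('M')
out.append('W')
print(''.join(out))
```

Execution trace: 'L' (try body, no exception) → 'W' (after the try/except). Output: LW

Answer: LW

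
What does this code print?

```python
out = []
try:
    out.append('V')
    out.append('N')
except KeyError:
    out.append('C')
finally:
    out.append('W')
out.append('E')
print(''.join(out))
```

Execution trace: 'V' (try body) → 'N' (try body, no exception) → 'W' (finally) → 'E' (after the try/except). Output: VNWE

Answer: VNWE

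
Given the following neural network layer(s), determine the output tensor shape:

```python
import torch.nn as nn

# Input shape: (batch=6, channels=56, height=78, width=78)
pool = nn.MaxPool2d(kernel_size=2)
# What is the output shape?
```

Input: (6, 56, 78, 78) -> Output: (6, 56, 39, 39)

Answer: (6, 56, 39, 39)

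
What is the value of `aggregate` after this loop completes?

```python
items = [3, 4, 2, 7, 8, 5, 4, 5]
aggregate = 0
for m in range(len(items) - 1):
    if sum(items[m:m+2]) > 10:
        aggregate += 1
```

Count windows with sum > 10
`aggregate` takes the values: 0 → 1 → 2

Answer: 2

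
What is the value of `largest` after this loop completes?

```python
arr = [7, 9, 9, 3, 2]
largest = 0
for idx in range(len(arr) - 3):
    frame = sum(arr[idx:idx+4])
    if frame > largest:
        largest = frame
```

Max sum of 4-element window in [7, 9, 9, 3, 2]
`largest` takes the values: 0 → 28

Answer: 28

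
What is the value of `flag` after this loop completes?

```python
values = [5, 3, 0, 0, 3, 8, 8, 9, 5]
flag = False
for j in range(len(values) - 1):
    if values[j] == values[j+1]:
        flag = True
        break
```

Check consecutive duplicates in [5, 3, 0, 0, 3, 8, 8, 9, 5]
`flag` takes the values: False → True

Answer: True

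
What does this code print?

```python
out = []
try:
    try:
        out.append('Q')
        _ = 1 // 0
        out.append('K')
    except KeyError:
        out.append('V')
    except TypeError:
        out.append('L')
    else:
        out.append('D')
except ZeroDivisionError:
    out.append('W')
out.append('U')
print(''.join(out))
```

Execution trace: 'Q' (try body) → 'W' (outer except ZeroDivisionError) → 'U' (after the try/except). Output: QWU

Answer: QWU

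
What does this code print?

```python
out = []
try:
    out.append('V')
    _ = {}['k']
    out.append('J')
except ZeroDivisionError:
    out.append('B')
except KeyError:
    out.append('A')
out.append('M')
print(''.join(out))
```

Execution trace: 'V' (try body) → 'A' (except KeyError) → 'M' (after the try/except). Output: VAM

Answer: VAM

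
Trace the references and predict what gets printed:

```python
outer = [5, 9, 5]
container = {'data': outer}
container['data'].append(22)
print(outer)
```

Key concept: dict holds reference to list.
Step by step:
`outer = [5, 9, 5]` → outer = [5, 9, 5]
`container = {'data': outer}` → container = {'data': [5, 9, 5]}
`container['data'].append(22)` → outer = [5, 9, 5, 22]; container = {'data': [5, 9, 5, 22]}
`print(outer)` → prints [5, 9, 5, 22]

Answer: [5, 9, 5, 22]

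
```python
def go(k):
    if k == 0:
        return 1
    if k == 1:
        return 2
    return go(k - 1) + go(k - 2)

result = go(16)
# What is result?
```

Build up from base cases: go(0)=1, go(1)=2, go(2)=3, go(3)=5, go(4)=8, go(5)=13, go(6)=21, ..., go(16)=2584

Answer: 2584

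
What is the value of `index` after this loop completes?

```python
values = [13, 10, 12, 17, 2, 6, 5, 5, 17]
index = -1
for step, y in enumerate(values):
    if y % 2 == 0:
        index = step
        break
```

First even number index in [13, 10, 12, 17, 2, 6, 5, 5, 17]
`index` takes the values: -1 → 1

Answer: 1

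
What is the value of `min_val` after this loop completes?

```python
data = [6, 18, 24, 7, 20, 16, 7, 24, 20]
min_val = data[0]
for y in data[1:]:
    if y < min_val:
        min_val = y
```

Minimum of [6, 18, 24, 7, 20, 16, 7, 24, 20]
`min_val` takes the values: 6

Answer: 6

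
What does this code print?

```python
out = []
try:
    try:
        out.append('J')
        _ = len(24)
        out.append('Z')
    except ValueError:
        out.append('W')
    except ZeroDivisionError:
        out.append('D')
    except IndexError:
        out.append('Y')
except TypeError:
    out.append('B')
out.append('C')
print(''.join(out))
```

Execution trace: 'J' (inner try body) → 'B' (outer except TypeError) → 'C' (after the try/except). Output: JBC

Answer: JBC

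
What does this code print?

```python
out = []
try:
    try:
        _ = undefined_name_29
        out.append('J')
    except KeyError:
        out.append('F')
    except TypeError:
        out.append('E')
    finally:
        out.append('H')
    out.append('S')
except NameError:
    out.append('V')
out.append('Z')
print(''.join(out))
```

Execution trace: 'H' (inner finally) → 'V' (except NameError) → 'Z' (after the try/except). Output: HVZ

Answer: HVZ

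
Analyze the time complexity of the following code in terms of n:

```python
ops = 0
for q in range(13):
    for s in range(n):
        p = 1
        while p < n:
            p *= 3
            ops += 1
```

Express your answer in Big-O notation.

Each loop level contributes: 1 × n × log n. Multiplying the contributions gives O(n log n).

Answer: O(n log n)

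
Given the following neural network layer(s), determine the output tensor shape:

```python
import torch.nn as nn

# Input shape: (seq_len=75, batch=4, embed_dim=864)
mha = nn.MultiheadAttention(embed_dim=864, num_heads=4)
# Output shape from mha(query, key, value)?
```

Input: (75, 4, 864) -> Output: (75, 4, 864)

Answer: (75, 4, 864)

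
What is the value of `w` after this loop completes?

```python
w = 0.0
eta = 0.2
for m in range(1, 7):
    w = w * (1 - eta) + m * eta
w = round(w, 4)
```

Moving average with lr=0.2
`w` takes the values: 0.0 → 0.2 → 0.56 → 1.048 → 1.6384 → 2.31072 → 3.048576 → 3.0486

Answer: 3.0486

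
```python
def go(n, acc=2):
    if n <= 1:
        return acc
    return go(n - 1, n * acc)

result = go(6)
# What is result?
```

Accumulator trace (n, acc): (6, 2) -> (5, 12) -> (4, 60) -> (3, 240) -> (2, 720) -> (1, 1440) -> return 1440

Answer: 1440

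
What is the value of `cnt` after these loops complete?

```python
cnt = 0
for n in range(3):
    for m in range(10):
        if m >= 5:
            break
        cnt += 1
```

Inner breaks at 5, outer runs 3 times
`cnt` takes the values: 0 → 1 → 2 → 3 → 4 → 5 → 6 → 7 → 8 → 9 → 10 → 11 → 12 → 13 → 14 → 15

Answer: 15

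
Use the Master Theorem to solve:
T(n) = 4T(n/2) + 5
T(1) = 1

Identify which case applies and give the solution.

a=4, b=2, f(n)=5. log_2(4) = 2. Since c=0 < 2, Case 1 applies: T(n) = Θ(n^log_b(a)) = O(n^2).

Answer: O(n^2) - Case 1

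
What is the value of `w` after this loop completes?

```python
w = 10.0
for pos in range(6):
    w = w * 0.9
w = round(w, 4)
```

Exponential decay: 10.0 * 0.9^6
`w` takes the values: 10.0 → 9.0 → 8.1 → 7.29 → 6.561 → 5.9049 → 5.31441 → 5.3144

Answer: 5.3144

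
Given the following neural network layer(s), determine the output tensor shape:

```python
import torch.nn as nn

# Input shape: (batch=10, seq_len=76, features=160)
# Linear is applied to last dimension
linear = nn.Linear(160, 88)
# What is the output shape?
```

Input: (10, 76, 160) -> Output: (10, 76, 88)

Answer: (10, 76, 88)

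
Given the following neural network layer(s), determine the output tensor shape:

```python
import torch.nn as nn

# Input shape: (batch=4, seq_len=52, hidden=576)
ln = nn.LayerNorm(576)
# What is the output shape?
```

Input: (4, 52, 576) -> Output: (4, 52, 576)

Answer: (4, 52, 576)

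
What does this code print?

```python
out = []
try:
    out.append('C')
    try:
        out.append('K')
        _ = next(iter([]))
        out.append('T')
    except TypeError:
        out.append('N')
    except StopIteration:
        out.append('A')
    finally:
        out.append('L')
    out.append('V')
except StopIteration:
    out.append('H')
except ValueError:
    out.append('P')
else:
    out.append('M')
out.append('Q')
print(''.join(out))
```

Execution trace: 'C' (try body) → 'K' (inner try body) → 'A' (inner except StopIteration) → 'L' (inner finally) → 'V' (try body, no exception) → 'M' (else) → 'Q' (after the try/except). Output: CKALVMQ

Answer: CKALVMQ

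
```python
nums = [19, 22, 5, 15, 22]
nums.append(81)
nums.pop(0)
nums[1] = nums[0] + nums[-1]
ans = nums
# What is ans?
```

Trace:
`nums = [19, 22, 5, 15, 22]` → nums = [19, 22, 5, 15, 22]
`nums.append(81)` → nums = [19, 22, 5, 15, 22, 81]
`nums.pop(0)` → nums = [22, 5, 15, 22, 81]
`nums[1] = nums[0] + nums[-1]` → nums = [22, 103, 15, 22, 81]
`ans = nums` → ans = [22, 103, 15, 22, 81]
So ans = [22, 103, 15, 22, 81]

Answer: [22, 103, 15, 22, 81]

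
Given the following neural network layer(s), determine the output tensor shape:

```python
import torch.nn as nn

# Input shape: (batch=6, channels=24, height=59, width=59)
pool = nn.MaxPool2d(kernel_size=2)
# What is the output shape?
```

Input: (6, 24, 59, 59) -> Output: (6, 24, 29, 29)

Answer: (6, 24, 29, 29)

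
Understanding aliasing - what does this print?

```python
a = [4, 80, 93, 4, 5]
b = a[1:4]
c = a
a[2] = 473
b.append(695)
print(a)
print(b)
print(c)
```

Key concept: slice vs alias.
Step by step:
`a = [4, 80, 93, 4, 5]` → a = [4, 80, 93, 4, 5]
`b = a[1:4]` → b = [80, 93, 4]
`c = a` → c = [4, 80, 93, 4, 5] (same object as a)
`a[2] = 473` → a = [4, 80, 473, 4, 5] (same object as c); c = [4, 80, 473, 4, 5] (same object as a)
`b.append(695)` → b = [80, 93, 4, 695]
`print(a)` → prints [4, 80, 473, 4, 5]
`print(b)` → prints [80, 93, 4, 695]
`print(c)` → prints [4, 80, 473, 4, 5]

Answer:
[4, 80, 473, 4, 5]
[80, 93, 4, 695]
[4, 80, 473, 4, 5]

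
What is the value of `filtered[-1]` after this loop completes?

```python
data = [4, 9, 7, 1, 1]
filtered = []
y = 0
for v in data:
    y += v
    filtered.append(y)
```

Cumulative sum ends at 22
`filtered` takes the values: [] → [4] → [4, 13] → [4, 13, 20] → [4, 13, 20, 21] → [4, 13, 20, 21, 22]
So `filtered[-1]` = 22

Answer: 22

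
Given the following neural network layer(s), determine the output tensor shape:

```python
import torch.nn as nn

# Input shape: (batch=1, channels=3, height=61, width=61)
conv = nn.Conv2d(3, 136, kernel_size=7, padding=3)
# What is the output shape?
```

Input: (1, 3, 61, 61) -> Output: (1, 136, 61, 61)

Answer: (1, 136, 61, 61)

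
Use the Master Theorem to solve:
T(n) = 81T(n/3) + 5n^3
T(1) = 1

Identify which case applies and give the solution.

a=81, b=3, f(n)=5n^3. log_3(81) = 4. Since c=3 < 4, Case 1 applies: T(n) = Θ(n^log_b(a)) = O(n^4).

Answer: O(n^4) - Case 1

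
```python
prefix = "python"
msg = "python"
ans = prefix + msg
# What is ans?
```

Trace:
`prefix = "python"` → prefix = 'python'
`msg = "python"` → msg = 'python'
`ans = prefix + msg` → ans = 'pythonpython'
So ans = 'pythonpython'

Answer: 'pythonpython'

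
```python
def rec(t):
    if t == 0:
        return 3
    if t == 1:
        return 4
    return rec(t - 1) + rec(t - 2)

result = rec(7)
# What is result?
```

Build up from base cases: rec(0)=3, rec(1)=4, rec(2)=7, rec(3)=11, rec(4)=18, rec(5)=29, rec(6)=47, ..., rec(7)=76

Answer: 76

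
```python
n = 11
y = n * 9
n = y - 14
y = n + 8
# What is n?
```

Trace:
`n = 11` → n = 11
`y = n * 9` → y = 99
`n = y - 14` → n = 85
`y = n + 8` → y = 93
So n = 85

Answer: 85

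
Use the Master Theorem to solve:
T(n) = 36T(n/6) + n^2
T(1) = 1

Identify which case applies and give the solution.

a=36, b=6, f(n)=n^2. log_6(36) = 2. Since c=2 = 2, Case 2 applies: T(n) = Θ(n^log_b(a) · log n) = O(n^2 log n).

Answer: O(n^2 log n) - Case 2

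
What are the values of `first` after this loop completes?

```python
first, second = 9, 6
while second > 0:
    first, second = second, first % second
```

GCD of 9 and 6
`first` takes the values: 9 → 6 → 3

Answer: 3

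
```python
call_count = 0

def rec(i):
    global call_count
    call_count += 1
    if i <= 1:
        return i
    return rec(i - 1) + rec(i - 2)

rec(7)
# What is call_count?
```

Calls(i) = 1 + Calls(i-1) + Calls(i-2); Calls(0)=Calls(1)=1. For i=7 this gives 41.

Answer: 41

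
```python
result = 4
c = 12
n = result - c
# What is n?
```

Trace:
`result = 4` → result = 4
`c = 12` → c = 12
`n = result - c` → n = -8
So n = -8

Answer: -8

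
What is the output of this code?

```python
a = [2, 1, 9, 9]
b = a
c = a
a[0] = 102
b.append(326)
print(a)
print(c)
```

Key concept: multiple aliases.
Step by step:
`a = [2, 1, 9, 9]` → a = [2, 1, 9, 9]
`b = a` → b = [2, 1, 9, 9] (same object as a)
`c = a` → c = [2, 1, 9, 9] (same object as a, b)
`a[0] = 102` → a = [102, 1, 9, 9] (same object as b, c); b = [102, 1, 9, 9] (same object as a, c); c = [102, 1, 9, 9] (same object as a, b)
`b.append(326)` → a = [102, 1, 9, 9, 326] (same object as b, c); b = [102, 1, 9, 9, 326] (same object as a, c); c = [102, 1, 9, 9, 326] (same object as a, b)
`print(a)` → prints [102, 1, 9, 9, 326]
`print(c)` → prints [102, 1, 9, 9, 326]

Answer:
[102, 1, 9, 9, 326]
[102, 1, 9, 9, 326]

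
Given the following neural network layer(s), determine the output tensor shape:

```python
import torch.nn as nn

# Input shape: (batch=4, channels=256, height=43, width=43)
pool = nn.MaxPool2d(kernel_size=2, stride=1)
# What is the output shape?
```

Input: (4, 256, 43, 43) -> Output: (4, 256, 42, 42)

Answer: (4, 256, 42, 42)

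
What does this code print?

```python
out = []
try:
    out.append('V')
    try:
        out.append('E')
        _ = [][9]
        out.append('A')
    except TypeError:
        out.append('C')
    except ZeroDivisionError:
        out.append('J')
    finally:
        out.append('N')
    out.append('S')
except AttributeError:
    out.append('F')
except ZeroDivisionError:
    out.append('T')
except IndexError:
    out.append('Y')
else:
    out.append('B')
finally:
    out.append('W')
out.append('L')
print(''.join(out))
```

Execution trace: 'V' (try body) → 'E' (inner try body) → 'N' (inner finally) → 'Y' (except IndexError) → 'W' (finally) → 'L' (after the try/except). Output: VENYWL

Answer: VENYWL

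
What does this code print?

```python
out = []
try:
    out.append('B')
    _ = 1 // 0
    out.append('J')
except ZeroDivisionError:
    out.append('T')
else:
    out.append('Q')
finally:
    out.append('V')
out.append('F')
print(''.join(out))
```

Execution trace: 'B' (try body) → 'T' (except ZeroDivisionError) → 'V' (finally) → 'F' (after the try/except). Output: BTVF

Answer: BTVF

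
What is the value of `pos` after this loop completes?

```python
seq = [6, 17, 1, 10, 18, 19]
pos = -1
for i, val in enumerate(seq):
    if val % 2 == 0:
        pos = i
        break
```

First even number index in [6, 17, 1, 10, 18, 19]
`pos` takes the values: -1 → 0

Answer: 0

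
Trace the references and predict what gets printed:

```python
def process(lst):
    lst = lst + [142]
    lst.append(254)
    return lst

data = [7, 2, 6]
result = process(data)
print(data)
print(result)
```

Key concept: rebinding parameter vs mutation.
Step by step:
`data = [7, 2, 6]` → data = [7, 2, 6]
`result = process(data)` → result = [7, 2, 6, 142, 254]
`print(data)` → prints [7, 2, 6]
`print(result)` → prints [7, 2, 6, 142, 254]

Answer:
[7, 2, 6]
[7, 2, 6, 142, 254]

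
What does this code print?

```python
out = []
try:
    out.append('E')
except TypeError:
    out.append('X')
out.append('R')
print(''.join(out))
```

Execution trace: 'E' (try body, no exception) → 'R' (after the try/except). Output: ER

Answer: ER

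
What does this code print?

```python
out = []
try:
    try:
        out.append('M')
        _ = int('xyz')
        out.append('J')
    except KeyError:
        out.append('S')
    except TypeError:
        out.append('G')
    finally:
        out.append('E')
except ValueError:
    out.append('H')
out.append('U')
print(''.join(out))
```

Execution trace: 'M' (try body) → 'E' (finally) → 'H' (outer except ValueError) → 'U' (after the try/except). Output: MEHU

Answer: MEHU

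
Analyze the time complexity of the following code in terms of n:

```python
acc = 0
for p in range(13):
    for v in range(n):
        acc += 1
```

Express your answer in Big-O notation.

Each loop level contributes: 1 × n. Multiplying the contributions gives O(n).

Answer: O(n)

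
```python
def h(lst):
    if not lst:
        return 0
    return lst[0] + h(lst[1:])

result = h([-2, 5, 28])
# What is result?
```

(-2) + 5 + 28 + 0 = 31

Answer: 31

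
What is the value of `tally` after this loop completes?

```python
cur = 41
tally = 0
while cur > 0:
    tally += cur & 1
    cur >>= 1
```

Count set bits in 41 (binary: 0b101001)
`tally` takes the values: 0 → 1 → 2 → 3

Answer: 3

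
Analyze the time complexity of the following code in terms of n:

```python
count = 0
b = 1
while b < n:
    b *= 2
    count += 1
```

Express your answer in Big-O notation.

Each loop level contributes: log n. Multiplying the contributions gives O(log n).

Answer: O(log n)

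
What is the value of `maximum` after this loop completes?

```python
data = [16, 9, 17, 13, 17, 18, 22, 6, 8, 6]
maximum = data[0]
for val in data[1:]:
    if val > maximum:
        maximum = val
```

Maximum of [16, 9, 17, 13, 17, 18, 22, 6, 8, 6]
`maximum` takes the values: 16 → 17 → 18 → 22

Answer: 22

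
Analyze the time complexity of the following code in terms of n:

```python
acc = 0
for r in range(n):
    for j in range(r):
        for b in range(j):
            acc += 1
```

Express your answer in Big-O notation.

Each loop level contributes: n × n × n. Multiplying the contributions gives O(n^3).

Answer: O(n^3)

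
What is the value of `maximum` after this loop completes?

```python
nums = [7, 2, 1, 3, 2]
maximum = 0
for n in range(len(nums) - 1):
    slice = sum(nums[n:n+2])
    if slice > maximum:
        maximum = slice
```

Max sum of 2-element window in [7, 2, 1, 3, 2]
`maximum` takes the values: 0 → 9

Answer: 9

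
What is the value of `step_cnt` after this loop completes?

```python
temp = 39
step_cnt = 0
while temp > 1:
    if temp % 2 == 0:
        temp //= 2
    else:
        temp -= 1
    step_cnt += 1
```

Steps to reduce 39 to 1
`step_cnt` takes the values: 0 → 1 → 2 → 3 → 4 → 5 → 6 → 7 → 8

Answer: 8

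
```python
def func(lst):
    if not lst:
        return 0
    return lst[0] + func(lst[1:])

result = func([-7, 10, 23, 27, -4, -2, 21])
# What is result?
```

(-7) + 10 + 23 + 27 + (-4) + (-2) + 21 + 0 = 68

Answer: 68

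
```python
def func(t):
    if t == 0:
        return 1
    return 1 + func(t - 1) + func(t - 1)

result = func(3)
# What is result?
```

func(t) = 1 + 2·func(t-1), func(0)=1. Closed form: (1+1)·2^3 - 1 = 15.

Answer: 15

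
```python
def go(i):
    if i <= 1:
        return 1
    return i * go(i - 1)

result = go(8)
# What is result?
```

go(8) = 8 * 7 * 6 * 5 * 4 * 3 * 2 * 1 = 40320

Answer: 40320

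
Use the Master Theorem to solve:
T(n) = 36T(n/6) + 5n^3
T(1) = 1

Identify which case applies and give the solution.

a=36, b=6, f(n)=5n^3. log_6(36) = 2. Since c=3 > 2 and the regularity condition holds (36(n/6)^3 = (36/6^3)n^3 with 36/6^3 < 1), Case 3 applies: T(n) = Θ(f(n)) = O(n^3).

Answer: O(n^3) - Case 3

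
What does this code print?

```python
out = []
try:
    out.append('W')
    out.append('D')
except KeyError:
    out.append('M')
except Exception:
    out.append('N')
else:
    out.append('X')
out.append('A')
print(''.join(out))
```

Execution trace: 'W' (try body) → 'D' (try body, no exception) → 'X' (else) → 'A' (after the try/except). Output: WDXA

Answer: WDXA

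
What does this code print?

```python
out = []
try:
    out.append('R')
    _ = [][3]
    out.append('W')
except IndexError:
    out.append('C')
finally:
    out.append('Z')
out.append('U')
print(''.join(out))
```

Execution trace: 'R' (try body) → 'C' (except IndexError) → 'Z' (finally) → 'U' (after the try/except). Output: RCZU

Answer: RCZU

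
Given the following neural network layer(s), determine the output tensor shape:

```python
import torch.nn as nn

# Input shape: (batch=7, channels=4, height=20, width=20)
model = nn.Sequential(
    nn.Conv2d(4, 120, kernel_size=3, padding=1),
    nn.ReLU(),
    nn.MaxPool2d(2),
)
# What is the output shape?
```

Input: (7, 4, 20, 20) -> after Conv2d: (7, 120, 20, 20) -> after ReLU: (7, 120, 20, 20) -> Output: (7, 120, 10, 10)

Answer: (7, 120, 10, 10)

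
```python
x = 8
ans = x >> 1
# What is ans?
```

Trace:
`x = 8` → x = 8
`ans = x >> 1` → ans = 4
So ans = 4

Answer: 4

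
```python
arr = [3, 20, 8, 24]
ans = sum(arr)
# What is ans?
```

Trace:
`arr = [3, 20, 8, 24]` → arr = [3, 20, 8, 24]
`ans = sum(arr)` → ans = 55
So ans = 55

Answer: 55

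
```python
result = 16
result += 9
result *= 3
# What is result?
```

Trace:
`result = 16` → result = 16
`result += 9` → result = 25
`result *= 3` → result = 75
So result = 75

Answer: 75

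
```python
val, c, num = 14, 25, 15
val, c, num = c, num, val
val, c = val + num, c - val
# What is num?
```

Trace:
`val, c, num = 14, 25, 15` → val = 14; c = 25; num = 15
`val, c, num = c, num, val` → val = 25; c = 15; num = 14
`val, c = val + num, c - val` → val = 39; c = -10
So num = 14

Answer: 14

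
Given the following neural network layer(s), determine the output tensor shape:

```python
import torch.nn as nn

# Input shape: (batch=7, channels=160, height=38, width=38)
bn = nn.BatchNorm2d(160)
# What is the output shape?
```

Input: (7, 160, 38, 38) -> Output: (7, 160, 38, 38)

Answer: (7, 160, 38, 38)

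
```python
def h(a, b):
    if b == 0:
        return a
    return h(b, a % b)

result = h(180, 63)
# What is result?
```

h(180, 63) -> h(63, 54) -> h(54, 9) -> h(9, 0) -> 9

Answer: 9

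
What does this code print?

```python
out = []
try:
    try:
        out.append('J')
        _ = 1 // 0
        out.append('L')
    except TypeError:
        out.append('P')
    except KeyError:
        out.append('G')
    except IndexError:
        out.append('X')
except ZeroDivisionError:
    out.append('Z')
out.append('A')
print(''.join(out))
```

Execution trace: 'J' (try body) → 'Z' (outer except ZeroDivisionError) → 'A' (after the try/except). Output: JZA

Answer: JZA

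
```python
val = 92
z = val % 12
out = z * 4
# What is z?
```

Trace:
`val = 92` → val = 92
`z = val % 12` → z = 8
`out = z * 4` → out = 32
So z = 8

Answer: 8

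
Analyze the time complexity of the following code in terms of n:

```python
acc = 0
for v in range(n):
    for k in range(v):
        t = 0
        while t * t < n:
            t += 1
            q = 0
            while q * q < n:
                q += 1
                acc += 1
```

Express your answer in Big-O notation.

Each loop level contributes: n × n × √n × √n. Multiplying the contributions gives O(n^3).

Answer: O(n^3)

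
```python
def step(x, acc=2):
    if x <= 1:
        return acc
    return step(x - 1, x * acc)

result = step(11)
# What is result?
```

Accumulator trace (n, acc): (11, 2) -> (10, 22) -> (9, 220) -> (8, 1980) -> (7, 15840) -> (6, 110880) -> (5, 665280) -> (4, 3326400) -> (3, 13305600) -> (2, 39916800) -> (1, 79833600) -> return 79833600

Answer: 79833600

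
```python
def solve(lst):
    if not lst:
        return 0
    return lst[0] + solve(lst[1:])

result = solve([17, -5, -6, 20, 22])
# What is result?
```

17 + (-5) + (-6) + 20 + 22 + 0 = 48

Answer: 48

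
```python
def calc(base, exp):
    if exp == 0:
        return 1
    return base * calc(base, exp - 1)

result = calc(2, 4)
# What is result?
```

calc(2, 4) = 2 * 2 * 2 * 2 = 16

Answer: 16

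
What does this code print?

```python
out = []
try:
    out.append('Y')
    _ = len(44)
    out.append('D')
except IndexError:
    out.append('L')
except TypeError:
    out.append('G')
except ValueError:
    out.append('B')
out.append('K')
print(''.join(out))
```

Execution trace: 'Y' (try body) → 'G' (except TypeError) → 'K' (after the try/except). Output: YGK

Answer: YGK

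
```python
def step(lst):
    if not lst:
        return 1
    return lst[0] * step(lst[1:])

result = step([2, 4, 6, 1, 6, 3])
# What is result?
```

Product over [2, 4, 6, 1, 6, 3] = 2 * 4 * 6 * 1 * 6 * 3 = 864

Answer: 864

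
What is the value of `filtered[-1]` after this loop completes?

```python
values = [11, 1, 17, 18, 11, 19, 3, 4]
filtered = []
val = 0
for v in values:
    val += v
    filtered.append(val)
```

Cumulative sum ends at 84
`filtered` takes the values: [] → [11] → [11, 12] → [11, 12, 29] → [11, 12, 29, 47] → [11, 12, 29, 47, 58] → [11, 12, 29, 47, 58, 77] → [11, 12, 29, 47, 58, 77, 80] → [11, 12, 29, 47, 58, 77, 80, 84]
So `filtered[-1]` = 84

Answer: 84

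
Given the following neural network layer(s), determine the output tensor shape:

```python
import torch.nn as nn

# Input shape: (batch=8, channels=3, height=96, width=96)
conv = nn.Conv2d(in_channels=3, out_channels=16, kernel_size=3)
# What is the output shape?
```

Input: (8, 3, 96, 96) -> Output: (8, 16, 94, 94)

Answer: (8, 16, 94, 94)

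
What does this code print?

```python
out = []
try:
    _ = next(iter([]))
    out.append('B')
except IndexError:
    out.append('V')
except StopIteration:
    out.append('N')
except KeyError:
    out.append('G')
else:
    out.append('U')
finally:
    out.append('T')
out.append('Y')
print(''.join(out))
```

Execution trace: 'N' (except StopIteration) → 'T' (finally) → 'Y' (after the try/except). Output: NTY

Answer: NTY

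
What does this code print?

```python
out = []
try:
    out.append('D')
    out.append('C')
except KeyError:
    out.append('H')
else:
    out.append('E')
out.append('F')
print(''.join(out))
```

Execution trace: 'D' (try body) → 'C' (try body, no exception) → 'E' (else) → 'F' (after the try/except). Output: DCEF

Answer: DCEF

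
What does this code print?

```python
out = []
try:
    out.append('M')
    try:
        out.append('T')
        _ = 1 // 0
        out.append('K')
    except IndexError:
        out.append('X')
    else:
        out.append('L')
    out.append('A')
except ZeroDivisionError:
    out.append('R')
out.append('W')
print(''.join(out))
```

Execution trace: 'M' (try body) → 'T' (inner try body) → 'R' (except ZeroDivisionError) → 'W' (after the try/except). Output: MTRW

Answer: MTRW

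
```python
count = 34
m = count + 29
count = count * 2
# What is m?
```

Trace:
`count = 34` → count = 34
`m = count + 29` → m = 63
`count = count * 2` → count = 68
So m = 63

Answer: 63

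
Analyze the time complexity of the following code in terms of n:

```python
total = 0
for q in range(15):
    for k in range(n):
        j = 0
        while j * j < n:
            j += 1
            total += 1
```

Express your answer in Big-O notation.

Each loop level contributes: 1 × n × √n. Multiplying the contributions gives O(n√n).

Answer: O(n√n)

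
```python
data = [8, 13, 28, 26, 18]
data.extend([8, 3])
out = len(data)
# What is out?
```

Trace:
`data = [8, 13, 28, 26, 18]` → data = [8, 13, 28, 26, 18]
`data.extend([8, 3])` → data = [8, 13, 28, 26, 18, 8, 3]
`out = len(data)` → out = 7
So out = 7

Answer: 7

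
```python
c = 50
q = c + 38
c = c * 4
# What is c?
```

Trace:
`c = 50` → c = 50
`q = c + 38` → q = 88
`c = c * 4` → c = 200
So c = 200

Answer: 200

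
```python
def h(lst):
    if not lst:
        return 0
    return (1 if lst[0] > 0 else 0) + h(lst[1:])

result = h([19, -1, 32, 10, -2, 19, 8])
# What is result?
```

Count of positive elements in [19, -1, 32, 10, -2, 19, 8] = 5

Answer: 5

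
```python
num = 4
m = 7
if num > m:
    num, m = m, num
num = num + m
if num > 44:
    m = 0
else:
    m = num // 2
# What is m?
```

Trace:
`num = 4` → num = 4
`m = 7` → m = 7
`if num > m: ...` → num > m is False → no variable changes
`num = num + m` → num = 11
`if num > 44: ...` → num > 44 is False, take else branch → m = 5
So m = 5

Answer: 5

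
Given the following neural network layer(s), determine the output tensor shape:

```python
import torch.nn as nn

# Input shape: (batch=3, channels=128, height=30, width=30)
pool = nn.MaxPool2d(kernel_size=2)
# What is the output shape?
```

Input: (3, 128, 30, 30) -> Output: (3, 128, 15, 15)

Answer: (3, 128, 15, 15)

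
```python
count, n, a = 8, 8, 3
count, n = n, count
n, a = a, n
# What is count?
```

Trace:
`count, n, a = 8, 8, 3` → count = 8; n = 8; a = 3
`count, n = n, count` → count = 8; n = 8
`n, a = a, n` → n = 3; a = 8
So count = 8

Answer: 8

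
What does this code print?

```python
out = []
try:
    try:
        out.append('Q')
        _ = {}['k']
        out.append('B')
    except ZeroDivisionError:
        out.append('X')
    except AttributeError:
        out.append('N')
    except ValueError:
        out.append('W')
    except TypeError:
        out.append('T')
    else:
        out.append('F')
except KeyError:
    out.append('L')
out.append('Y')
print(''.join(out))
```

Execution trace: 'Q' (try body) → 'L' (outer except KeyError) → 'Y' (after the try/except). Output: QLY

Answer: QLY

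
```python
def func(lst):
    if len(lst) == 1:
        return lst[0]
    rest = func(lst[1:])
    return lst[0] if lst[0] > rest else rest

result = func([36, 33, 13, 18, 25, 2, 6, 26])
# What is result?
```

Recursive max over [36, 33, 13, 18, 25, 2, 6, 26] = 36

Answer: 36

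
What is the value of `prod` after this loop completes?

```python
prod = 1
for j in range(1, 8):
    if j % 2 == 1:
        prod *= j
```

Product of odd numbers 1 to 7
`prod` takes the values: 1 → 3 → 15 → 105

Answer: 105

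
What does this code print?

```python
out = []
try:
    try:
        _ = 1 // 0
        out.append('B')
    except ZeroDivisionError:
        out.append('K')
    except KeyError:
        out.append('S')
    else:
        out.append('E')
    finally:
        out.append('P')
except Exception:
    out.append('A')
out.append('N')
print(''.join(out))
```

Execution trace: 'K' (inner except ZeroDivisionError) → 'P' (inner finally) → 'N' (after the try/except). Output: KPN

Answer: KPN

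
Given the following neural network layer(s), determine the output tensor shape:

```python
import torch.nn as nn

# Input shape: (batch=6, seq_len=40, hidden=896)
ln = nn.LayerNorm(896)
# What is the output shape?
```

Input: (6, 40, 896) -> Output: (6, 40, 896)

Answer: (6, 40, 896)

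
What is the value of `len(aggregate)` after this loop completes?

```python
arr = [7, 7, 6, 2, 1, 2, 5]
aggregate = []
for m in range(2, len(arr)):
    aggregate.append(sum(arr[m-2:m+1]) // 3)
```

Number of 3-element averages
`aggregate` takes the values: [] → [6] → [6, 5] → [6, 5, 3] → [6, 5, 3, 1] → [6, 5, 3, 1, 2]
So `len(aggregate)` = 5

Answer: 5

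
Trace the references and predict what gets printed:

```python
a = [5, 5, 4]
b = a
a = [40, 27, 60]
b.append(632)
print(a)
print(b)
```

Key concept: rebinding vs mutation: a is rebound to a new list, b still points at the original.
Step by step:
`a = [5, 5, 4]` → a = [5, 5, 4]
`b = a` → b = [5, 5, 4] (same object as a)
`a = [40, 27, 60]` → a = [40, 27, 60]
`b.append(632)` → b = [5, 5, 4, 632]
`print(a)` → prints [40, 27, 60]
`print(b)` → prints [5, 5, 4, 632]

Answer:
[40, 27, 60]
[5, 5, 4, 632]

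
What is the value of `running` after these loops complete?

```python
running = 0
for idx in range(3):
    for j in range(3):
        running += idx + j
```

Sum of all idx+j for idx,j in 3x3
`running` takes the values: 0 → 1 → 3 → 4 → 6 → 9 → 11 → 14 → 18

Answer: 18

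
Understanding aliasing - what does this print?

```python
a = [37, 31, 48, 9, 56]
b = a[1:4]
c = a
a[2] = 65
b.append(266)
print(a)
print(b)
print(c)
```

Key concept: slice vs alias.
Step by step:
`a = [37, 31, 48, 9, 56]` → a = [37, 31, 48, 9, 56]
`b = a[1:4]` → b = [31, 48, 9]
`c = a` → c = [37, 31, 48, 9, 56] (same object as a)
`a[2] = 65` → a = [37, 31, 65, 9, 56] (same object as c); c = [37, 31, 65, 9, 56] (same object as a)
`b.append(266)` → b = [31, 48, 9, 266]
`print(a)` → prints [37, 31, 65, 9, 56]
`print(b)` → prints [31, 48, 9, 266]
`print(c)` → prints [37, 31, 65, 9, 56]

Answer:
[37, 31, 65, 9, 56]
[31, 48, 9, 266]
[37, 31, 65, 9, 56]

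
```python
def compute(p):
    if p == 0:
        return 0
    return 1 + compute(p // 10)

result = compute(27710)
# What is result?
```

Count of digits of 27710: 5

Answer: 5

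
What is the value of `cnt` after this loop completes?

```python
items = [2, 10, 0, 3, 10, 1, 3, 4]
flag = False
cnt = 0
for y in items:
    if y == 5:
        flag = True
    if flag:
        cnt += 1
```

Count elements after first 5 in [2, 10, 0, 3, 10, 1, 3, 4]
`cnt` takes the values: 0

Answer: 0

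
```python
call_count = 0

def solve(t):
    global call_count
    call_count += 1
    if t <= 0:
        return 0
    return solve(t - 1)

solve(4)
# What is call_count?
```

Linear recursion stepping by 1: 5 calls from t=4 down to ≤0.

Answer: 5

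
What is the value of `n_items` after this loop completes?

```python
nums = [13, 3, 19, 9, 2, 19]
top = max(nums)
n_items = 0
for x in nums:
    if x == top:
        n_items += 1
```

Count of max value 19 in [13, 3, 19, 9, 2, 19]
`n_items` takes the values: 0 → 1 → 2

Answer: 2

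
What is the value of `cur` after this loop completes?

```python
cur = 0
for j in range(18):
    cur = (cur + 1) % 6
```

Increment mod 6, 18 times = 0
`cur` takes the values: 0 → 1 → 2 → 3 → 4 → 5 → 0 → 1 → 2 → 3 → 4 → 5 → 0 → 1 → 2 → 3 → 4 → 5 → 0

Answer: 0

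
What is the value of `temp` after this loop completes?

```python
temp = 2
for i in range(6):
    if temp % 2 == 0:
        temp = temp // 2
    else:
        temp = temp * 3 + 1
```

Collatz-style transformation from 2
`temp` takes the values: 2 → 1 → 4 → 2 → 1 → 4 → 2

Answer: 2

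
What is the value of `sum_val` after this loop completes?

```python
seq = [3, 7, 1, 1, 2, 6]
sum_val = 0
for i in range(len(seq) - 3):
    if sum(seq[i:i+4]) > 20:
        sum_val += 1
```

Count windows with sum > 20
`sum_val` takes the values: 0

Answer: 0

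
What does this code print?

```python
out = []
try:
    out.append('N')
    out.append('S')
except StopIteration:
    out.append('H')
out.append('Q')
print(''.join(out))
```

Execution trace: 'N' (try body) → 'S' (try body, no exception) → 'Q' (after the try/except). Output: NSQ

Answer: NSQ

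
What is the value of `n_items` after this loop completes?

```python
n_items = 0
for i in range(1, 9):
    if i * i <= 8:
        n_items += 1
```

Count numbers where i² ≤ 8
`n_items` takes the values: 0 → 1 → 2

Answer: 2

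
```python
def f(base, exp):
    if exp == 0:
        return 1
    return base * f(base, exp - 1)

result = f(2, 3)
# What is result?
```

f(2, 3) = 2 * 2 * 2 = 8

Answer: 8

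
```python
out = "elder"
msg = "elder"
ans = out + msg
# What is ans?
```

Trace:
`out = "elder"` → out = 'elder'
`msg = "elder"` → msg = 'elder'
`ans = out + msg` → ans = 'elderelder'
So ans = 'elderelder'

Answer: 'elderelder'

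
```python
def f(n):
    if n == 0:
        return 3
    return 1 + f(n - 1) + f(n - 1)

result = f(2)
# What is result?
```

f(n) = 1 + 2·f(n-1), f(0)=3. Closed form: (3+1)·2^2 - 1 = 15.

Answer: 15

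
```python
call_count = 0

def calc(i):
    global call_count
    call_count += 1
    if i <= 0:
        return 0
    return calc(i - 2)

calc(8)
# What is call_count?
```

Linear recursion stepping by 2: 5 calls from i=8 down to ≤0.

Answer: 5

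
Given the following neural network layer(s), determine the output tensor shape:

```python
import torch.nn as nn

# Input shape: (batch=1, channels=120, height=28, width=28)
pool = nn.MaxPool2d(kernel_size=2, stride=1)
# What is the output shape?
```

Input: (1, 120, 28, 28) -> Output: (1, 120, 27, 27)

Answer: (1, 120, 27, 27)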